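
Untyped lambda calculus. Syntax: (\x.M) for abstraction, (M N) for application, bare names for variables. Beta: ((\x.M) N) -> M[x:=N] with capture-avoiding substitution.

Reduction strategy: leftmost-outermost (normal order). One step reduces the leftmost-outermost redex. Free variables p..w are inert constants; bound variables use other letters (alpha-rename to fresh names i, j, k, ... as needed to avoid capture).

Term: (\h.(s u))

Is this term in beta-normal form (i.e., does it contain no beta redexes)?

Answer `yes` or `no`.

Term: (\h.(s u))
No beta redexes found.

Answer: yes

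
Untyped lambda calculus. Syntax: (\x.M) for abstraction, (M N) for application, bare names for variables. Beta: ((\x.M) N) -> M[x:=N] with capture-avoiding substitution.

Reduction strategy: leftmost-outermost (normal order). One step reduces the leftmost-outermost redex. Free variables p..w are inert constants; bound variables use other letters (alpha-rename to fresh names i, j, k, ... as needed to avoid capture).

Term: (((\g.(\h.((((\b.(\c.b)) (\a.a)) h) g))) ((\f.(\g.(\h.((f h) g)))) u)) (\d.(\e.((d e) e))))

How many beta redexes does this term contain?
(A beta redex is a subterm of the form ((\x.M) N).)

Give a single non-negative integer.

Answer: 3

Derivation:
Term: (((\g.(\h.((((\b.(\c.b)) (\a.a)) h) g))) ((\f.(\g.(\h.((f h) g)))) u)) (\d.(\e.((d e) e))))
  Redex: ((\g.(\h.((((\b.(\c.b)) (\a.a)) h) g))) ((\f.(\g.(\h.((f h) g)))) u))
  Redex: ((\b.(\c.b)) (\a.a))
  Redex: ((\f.(\g.(\h.((f h) g)))) u)
Total redexes: 3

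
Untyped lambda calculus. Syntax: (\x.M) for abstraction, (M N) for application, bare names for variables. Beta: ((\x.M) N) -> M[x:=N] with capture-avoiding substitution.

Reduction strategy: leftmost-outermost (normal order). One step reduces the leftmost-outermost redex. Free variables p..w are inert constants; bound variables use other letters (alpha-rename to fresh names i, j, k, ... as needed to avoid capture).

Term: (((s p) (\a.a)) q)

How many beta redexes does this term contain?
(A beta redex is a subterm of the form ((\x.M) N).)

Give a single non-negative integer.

Answer: 0

Derivation:
Term: (((s p) (\a.a)) q)
  (no redexes)
Total redexes: 0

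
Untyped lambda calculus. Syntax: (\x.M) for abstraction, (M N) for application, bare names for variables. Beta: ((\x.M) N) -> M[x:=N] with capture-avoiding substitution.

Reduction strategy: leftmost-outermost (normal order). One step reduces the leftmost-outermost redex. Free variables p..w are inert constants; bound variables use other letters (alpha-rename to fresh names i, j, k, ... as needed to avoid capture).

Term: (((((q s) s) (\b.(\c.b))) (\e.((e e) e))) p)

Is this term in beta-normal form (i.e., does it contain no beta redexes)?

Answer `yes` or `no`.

Answer: yes

Derivation:
Term: (((((q s) s) (\b.(\c.b))) (\e.((e e) e))) p)
No beta redexes found.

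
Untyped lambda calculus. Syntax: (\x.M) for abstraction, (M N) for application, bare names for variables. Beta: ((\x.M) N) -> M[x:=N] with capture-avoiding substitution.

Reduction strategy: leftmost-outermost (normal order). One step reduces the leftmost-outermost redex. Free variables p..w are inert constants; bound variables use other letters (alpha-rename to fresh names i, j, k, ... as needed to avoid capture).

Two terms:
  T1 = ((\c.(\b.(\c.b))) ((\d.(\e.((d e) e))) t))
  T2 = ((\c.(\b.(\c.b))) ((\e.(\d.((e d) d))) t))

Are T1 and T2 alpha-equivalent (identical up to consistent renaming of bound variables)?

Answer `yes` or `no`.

Answer: yes

Derivation:
Term 1: ((\c.(\b.(\c.b))) ((\d.(\e.((d e) e))) t))
Term 2: ((\c.(\b.(\c.b))) ((\e.(\d.((e d) d))) t))
Alpha-equivalence: compare structure up to binder renaming.
Result: True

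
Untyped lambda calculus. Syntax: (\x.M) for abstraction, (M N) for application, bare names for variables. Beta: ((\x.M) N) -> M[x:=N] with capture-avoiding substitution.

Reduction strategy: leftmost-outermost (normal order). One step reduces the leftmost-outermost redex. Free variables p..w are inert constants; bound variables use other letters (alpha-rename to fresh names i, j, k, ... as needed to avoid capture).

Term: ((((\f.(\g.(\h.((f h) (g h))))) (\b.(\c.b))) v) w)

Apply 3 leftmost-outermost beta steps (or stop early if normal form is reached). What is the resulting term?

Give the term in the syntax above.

Step 0: ((((\f.(\g.(\h.((f h) (g h))))) (\b.(\c.b))) v) w)
Step 1: (((\g.(\h.(((\b.(\c.b)) h) (g h)))) v) w)
Step 2: ((\h.(((\b.(\c.b)) h) (v h))) w)
Step 3: (((\b.(\c.b)) w) (v w))

Answer: (((\b.(\c.b)) w) (v w))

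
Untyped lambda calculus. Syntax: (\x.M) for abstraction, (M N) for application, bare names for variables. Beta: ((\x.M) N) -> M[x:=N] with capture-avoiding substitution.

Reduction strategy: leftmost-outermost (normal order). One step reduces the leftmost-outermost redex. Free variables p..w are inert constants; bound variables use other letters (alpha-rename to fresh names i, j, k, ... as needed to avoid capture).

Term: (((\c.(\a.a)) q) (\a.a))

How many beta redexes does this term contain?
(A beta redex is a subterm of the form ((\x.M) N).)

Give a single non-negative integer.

Term: (((\c.(\a.a)) q) (\a.a))
  Redex: ((\c.(\a.a)) q)
Total redexes: 1

Answer: 1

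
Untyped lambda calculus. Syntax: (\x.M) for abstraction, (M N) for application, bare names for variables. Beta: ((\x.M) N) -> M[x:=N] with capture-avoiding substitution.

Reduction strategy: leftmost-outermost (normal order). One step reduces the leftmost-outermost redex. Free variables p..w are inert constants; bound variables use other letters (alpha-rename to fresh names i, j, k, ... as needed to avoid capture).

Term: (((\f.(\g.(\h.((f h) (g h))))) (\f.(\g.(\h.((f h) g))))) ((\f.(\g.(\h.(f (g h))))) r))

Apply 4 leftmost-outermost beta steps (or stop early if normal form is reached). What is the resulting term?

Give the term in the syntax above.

Step 0: (((\f.(\g.(\h.((f h) (g h))))) (\f.(\g.(\h.((f h) g))))) ((\f.(\g.(\h.(f (g h))))) r))
Step 1: ((\g.(\h.(((\f.(\g.(\h.((f h) g)))) h) (g h)))) ((\f.(\g.(\h.(f (g h))))) r))
Step 2: (\h.(((\f.(\g.(\h.((f h) g)))) h) (((\f.(\g.(\h.(f (g h))))) r) h)))
Step 3: (\h.((\g.(\i.((h i) g))) (((\f.(\g.(\h.(f (g h))))) r) h)))
Step 4: (\h.(\i.((h i) (((\f.(\g.(\h.(f (g h))))) r) h))))

Answer: (\h.(\i.((h i) (((\f.(\g.(\h.(f (g h))))) r) h))))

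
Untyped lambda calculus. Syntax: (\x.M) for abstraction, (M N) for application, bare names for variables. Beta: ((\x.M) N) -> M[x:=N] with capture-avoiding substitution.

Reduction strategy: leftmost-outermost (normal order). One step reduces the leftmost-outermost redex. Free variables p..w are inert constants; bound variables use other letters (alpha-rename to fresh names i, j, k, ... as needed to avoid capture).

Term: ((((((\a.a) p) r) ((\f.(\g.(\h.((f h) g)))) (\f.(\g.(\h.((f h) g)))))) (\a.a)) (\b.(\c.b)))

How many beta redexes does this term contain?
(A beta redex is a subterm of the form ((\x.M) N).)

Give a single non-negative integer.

Answer: 2

Derivation:
Term: ((((((\a.a) p) r) ((\f.(\g.(\h.((f h) g)))) (\f.(\g.(\h.((f h) g)))))) (\a.a)) (\b.(\c.b)))
  Redex: ((\a.a) p)
  Redex: ((\f.(\g.(\h.((f h) g)))) (\f.(\g.(\h.((f h) g)))))
Total redexes: 2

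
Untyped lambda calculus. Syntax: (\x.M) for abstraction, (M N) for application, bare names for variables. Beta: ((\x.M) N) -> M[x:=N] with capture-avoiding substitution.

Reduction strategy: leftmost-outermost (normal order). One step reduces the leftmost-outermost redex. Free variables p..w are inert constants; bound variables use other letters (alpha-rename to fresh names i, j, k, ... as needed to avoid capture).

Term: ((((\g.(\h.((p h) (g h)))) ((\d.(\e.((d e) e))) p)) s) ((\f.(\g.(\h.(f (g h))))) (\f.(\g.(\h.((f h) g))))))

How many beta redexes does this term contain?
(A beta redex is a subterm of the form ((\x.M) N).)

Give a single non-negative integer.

Answer: 3

Derivation:
Term: ((((\g.(\h.((p h) (g h)))) ((\d.(\e.((d e) e))) p)) s) ((\f.(\g.(\h.(f (g h))))) (\f.(\g.(\h.((f h) g))))))
  Redex: ((\g.(\h.((p h) (g h)))) ((\d.(\e.((d e) e))) p))
  Redex: ((\d.(\e.((d e) e))) p)
  Redex: ((\f.(\g.(\h.(f (g h))))) (\f.(\g.(\h.((f h) g)))))
Total redexes: 3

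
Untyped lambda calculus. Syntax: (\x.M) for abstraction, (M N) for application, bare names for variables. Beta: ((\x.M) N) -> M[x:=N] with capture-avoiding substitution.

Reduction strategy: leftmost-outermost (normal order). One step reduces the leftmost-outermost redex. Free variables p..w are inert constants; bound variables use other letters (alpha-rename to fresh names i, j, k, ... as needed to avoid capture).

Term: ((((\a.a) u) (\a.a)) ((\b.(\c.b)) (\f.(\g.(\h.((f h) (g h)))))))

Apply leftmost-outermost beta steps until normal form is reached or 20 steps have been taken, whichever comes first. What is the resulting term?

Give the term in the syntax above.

Answer: ((u (\a.a)) (\c.(\f.(\g.(\h.((f h) (g h)))))))

Derivation:
Step 0: ((((\a.a) u) (\a.a)) ((\b.(\c.b)) (\f.(\g.(\h.((f h) (g h)))))))
Step 1: ((u (\a.a)) ((\b.(\c.b)) (\f.(\g.(\h.((f h) (g h)))))))
Step 2: ((u (\a.a)) (\c.(\f.(\g.(\h.((f h) (g h)))))))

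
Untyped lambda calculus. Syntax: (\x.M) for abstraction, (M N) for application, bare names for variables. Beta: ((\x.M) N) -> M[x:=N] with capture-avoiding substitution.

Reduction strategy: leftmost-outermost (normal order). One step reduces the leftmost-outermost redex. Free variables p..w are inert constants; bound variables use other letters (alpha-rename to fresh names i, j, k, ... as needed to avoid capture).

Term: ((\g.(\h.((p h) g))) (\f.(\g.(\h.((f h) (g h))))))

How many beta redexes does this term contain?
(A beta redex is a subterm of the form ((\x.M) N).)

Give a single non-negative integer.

Term: ((\g.(\h.((p h) g))) (\f.(\g.(\h.((f h) (g h))))))
  Redex: ((\g.(\h.((p h) g))) (\f.(\g.(\h.((f h) (g h))))))
Total redexes: 1

Answer: 1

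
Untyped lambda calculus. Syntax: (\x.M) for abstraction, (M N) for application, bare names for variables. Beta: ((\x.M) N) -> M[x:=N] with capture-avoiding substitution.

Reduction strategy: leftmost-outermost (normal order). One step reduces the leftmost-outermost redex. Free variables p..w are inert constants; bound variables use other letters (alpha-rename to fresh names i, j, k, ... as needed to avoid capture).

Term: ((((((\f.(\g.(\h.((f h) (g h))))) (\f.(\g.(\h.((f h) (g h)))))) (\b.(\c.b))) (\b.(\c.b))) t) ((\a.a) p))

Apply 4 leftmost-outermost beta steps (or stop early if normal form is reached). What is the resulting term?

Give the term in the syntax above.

Step 0: ((((((\f.(\g.(\h.((f h) (g h))))) (\f.(\g.(\h.((f h) (g h)))))) (\b.(\c.b))) (\b.(\c.b))) t) ((\a.a) p))
Step 1: (((((\g.(\h.(((\f.(\g.(\h.((f h) (g h))))) h) (g h)))) (\b.(\c.b))) (\b.(\c.b))) t) ((\a.a) p))
Step 2: ((((\h.(((\f.(\g.(\h.((f h) (g h))))) h) ((\b.(\c.b)) h))) (\b.(\c.b))) t) ((\a.a) p))
Step 3: (((((\f.(\g.(\h.((f h) (g h))))) (\b.(\c.b))) ((\b.(\c.b)) (\b.(\c.b)))) t) ((\a.a) p))
Step 4: ((((\g.(\h.(((\b.(\c.b)) h) (g h)))) ((\b.(\c.b)) (\b.(\c.b)))) t) ((\a.a) p))

Answer: ((((\g.(\h.(((\b.(\c.b)) h) (g h)))) ((\b.(\c.b)) (\b.(\c.b)))) t) ((\a.a) p))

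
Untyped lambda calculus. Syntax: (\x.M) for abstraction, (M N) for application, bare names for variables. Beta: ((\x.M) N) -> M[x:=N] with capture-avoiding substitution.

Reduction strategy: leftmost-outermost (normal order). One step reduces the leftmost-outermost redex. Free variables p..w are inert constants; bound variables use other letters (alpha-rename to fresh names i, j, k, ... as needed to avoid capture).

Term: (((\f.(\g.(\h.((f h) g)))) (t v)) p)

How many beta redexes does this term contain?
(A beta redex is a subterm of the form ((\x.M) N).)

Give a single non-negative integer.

Answer: 1

Derivation:
Term: (((\f.(\g.(\h.((f h) g)))) (t v)) p)
  Redex: ((\f.(\g.(\h.((f h) g)))) (t v))
Total redexes: 1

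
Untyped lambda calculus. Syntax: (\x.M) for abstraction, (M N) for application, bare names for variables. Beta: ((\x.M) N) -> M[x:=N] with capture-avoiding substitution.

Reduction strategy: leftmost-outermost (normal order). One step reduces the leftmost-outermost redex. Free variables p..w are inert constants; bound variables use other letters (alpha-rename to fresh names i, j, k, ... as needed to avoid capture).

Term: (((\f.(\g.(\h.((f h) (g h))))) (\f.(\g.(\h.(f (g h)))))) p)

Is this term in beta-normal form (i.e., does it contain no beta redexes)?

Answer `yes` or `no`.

Answer: no

Derivation:
Term: (((\f.(\g.(\h.((f h) (g h))))) (\f.(\g.(\h.(f (g h)))))) p)
Found 1 beta redex(es).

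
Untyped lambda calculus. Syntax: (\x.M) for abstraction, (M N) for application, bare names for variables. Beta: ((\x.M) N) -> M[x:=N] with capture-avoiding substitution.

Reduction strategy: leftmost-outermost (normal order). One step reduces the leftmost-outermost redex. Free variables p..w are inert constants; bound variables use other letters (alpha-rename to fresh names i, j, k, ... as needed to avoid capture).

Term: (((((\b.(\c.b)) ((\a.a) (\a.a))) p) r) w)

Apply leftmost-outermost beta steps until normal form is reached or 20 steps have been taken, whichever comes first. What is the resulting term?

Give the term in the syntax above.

Step 0: (((((\b.(\c.b)) ((\a.a) (\a.a))) p) r) w)
Step 1: ((((\c.((\a.a) (\a.a))) p) r) w)
Step 2: ((((\a.a) (\a.a)) r) w)
Step 3: (((\a.a) r) w)
Step 4: (r w)

Answer: (r w)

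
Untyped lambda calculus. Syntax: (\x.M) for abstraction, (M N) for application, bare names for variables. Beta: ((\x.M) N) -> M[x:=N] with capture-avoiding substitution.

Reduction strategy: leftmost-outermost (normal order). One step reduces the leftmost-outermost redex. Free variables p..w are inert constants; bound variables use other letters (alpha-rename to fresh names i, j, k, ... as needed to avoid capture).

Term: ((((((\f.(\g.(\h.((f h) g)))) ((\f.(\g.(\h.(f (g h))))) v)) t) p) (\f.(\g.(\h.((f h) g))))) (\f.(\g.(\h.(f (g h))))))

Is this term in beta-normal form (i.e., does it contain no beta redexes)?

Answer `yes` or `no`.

Answer: no

Derivation:
Term: ((((((\f.(\g.(\h.((f h) g)))) ((\f.(\g.(\h.(f (g h))))) v)) t) p) (\f.(\g.(\h.((f h) g))))) (\f.(\g.(\h.(f (g h))))))
Found 2 beta redex(es).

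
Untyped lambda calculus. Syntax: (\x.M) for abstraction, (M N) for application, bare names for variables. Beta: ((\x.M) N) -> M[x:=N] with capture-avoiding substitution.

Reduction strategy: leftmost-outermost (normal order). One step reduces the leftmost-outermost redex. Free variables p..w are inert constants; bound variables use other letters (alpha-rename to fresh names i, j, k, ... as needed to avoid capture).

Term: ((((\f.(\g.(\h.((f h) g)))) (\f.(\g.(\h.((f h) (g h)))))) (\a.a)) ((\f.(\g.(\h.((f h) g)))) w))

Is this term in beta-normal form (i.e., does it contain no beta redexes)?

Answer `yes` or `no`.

Answer: no

Derivation:
Term: ((((\f.(\g.(\h.((f h) g)))) (\f.(\g.(\h.((f h) (g h)))))) (\a.a)) ((\f.(\g.(\h.((f h) g)))) w))
Found 2 beta redex(es).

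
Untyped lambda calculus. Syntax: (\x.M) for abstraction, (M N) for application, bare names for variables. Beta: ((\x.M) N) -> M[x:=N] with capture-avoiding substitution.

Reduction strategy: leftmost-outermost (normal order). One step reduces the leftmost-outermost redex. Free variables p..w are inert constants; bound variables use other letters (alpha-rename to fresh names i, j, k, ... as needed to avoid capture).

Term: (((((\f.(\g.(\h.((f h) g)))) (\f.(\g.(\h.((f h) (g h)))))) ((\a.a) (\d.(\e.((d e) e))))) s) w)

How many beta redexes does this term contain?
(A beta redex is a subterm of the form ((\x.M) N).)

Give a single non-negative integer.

Term: (((((\f.(\g.(\h.((f h) g)))) (\f.(\g.(\h.((f h) (g h)))))) ((\a.a) (\d.(\e.((d e) e))))) s) w)
  Redex: ((\f.(\g.(\h.((f h) g)))) (\f.(\g.(\h.((f h) (g h))))))
  Redex: ((\a.a) (\d.(\e.((d e) e))))
Total redexes: 2

Answer: 2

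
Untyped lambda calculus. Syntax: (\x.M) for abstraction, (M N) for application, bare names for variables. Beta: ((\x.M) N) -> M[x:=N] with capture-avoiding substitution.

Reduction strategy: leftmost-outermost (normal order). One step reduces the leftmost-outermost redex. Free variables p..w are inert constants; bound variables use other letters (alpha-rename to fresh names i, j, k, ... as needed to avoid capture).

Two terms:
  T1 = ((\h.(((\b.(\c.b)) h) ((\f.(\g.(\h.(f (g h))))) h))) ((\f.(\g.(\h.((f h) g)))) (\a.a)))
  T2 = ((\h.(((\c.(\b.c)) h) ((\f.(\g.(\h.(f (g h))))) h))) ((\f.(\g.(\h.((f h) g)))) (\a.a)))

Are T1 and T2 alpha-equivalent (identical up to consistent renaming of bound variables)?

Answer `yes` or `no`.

Answer: yes

Derivation:
Term 1: ((\h.(((\b.(\c.b)) h) ((\f.(\g.(\h.(f (g h))))) h))) ((\f.(\g.(\h.((f h) g)))) (\a.a)))
Term 2: ((\h.(((\c.(\b.c)) h) ((\f.(\g.(\h.(f (g h))))) h))) ((\f.(\g.(\h.((f h) g)))) (\a.a)))
Alpha-equivalence: compare structure up to binder renaming.
Result: True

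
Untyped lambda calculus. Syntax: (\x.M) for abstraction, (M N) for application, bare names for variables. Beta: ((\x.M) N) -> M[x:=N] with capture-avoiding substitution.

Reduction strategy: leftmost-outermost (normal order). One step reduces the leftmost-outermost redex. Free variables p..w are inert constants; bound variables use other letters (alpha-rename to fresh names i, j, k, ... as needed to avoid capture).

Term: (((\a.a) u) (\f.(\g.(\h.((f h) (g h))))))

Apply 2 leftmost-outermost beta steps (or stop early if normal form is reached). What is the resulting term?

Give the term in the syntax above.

Answer: (u (\f.(\g.(\h.((f h) (g h))))))

Derivation:
Step 0: (((\a.a) u) (\f.(\g.(\h.((f h) (g h))))))
Step 1: (u (\f.(\g.(\h.((f h) (g h))))))
Step 2: (normal form reached)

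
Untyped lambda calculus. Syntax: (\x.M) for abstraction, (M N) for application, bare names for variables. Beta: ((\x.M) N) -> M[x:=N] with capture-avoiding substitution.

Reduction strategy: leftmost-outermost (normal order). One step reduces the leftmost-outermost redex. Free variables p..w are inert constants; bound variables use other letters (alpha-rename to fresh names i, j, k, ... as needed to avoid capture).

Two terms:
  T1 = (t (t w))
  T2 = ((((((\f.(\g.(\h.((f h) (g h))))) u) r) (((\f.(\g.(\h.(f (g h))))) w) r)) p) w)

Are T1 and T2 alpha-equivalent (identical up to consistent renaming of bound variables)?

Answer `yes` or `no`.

Term 1: (t (t w))
Term 2: ((((((\f.(\g.(\h.((f h) (g h))))) u) r) (((\f.(\g.(\h.(f (g h))))) w) r)) p) w)
Alpha-equivalence: compare structure up to binder renaming.
Result: False

Answer: no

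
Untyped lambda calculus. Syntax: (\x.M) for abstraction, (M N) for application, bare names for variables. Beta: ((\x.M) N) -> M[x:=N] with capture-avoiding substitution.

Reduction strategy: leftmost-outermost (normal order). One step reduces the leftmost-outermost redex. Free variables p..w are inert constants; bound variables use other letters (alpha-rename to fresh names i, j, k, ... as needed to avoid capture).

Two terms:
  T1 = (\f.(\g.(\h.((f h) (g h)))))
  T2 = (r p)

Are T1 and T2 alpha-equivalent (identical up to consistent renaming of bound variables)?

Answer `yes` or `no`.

Answer: no

Derivation:
Term 1: (\f.(\g.(\h.((f h) (g h)))))
Term 2: (r p)
Alpha-equivalence: compare structure up to binder renaming.
Result: False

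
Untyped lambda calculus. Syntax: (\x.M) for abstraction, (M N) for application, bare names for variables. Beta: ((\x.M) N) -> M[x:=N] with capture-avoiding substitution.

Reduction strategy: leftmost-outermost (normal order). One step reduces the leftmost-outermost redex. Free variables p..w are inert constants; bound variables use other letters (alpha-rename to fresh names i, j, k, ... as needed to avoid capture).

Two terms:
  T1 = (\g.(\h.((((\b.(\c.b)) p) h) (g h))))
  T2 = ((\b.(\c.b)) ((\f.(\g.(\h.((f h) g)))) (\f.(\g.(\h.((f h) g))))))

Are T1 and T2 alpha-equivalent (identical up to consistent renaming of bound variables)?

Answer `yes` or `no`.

Term 1: (\g.(\h.((((\b.(\c.b)) p) h) (g h))))
Term 2: ((\b.(\c.b)) ((\f.(\g.(\h.((f h) g)))) (\f.(\g.(\h.((f h) g))))))
Alpha-equivalence: compare structure up to binder renaming.
Result: False

Answer: no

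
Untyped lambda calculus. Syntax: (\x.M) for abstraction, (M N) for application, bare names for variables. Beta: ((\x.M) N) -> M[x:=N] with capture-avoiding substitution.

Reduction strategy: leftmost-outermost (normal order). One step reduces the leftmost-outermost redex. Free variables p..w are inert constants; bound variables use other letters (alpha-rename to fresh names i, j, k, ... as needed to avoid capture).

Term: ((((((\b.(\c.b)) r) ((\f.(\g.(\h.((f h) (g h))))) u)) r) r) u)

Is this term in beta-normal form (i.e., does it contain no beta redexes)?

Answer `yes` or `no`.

Answer: no

Derivation:
Term: ((((((\b.(\c.b)) r) ((\f.(\g.(\h.((f h) (g h))))) u)) r) r) u)
Found 2 beta redex(es).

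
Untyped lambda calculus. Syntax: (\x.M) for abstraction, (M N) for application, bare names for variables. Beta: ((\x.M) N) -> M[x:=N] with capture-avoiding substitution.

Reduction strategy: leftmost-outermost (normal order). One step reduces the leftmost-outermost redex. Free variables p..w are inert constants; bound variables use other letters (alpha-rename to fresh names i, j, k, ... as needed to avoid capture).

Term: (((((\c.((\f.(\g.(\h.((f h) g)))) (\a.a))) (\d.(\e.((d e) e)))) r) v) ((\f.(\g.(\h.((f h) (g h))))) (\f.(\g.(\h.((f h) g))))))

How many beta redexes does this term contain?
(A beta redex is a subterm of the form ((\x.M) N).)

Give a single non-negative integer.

Term: (((((\c.((\f.(\g.(\h.((f h) g)))) (\a.a))) (\d.(\e.((d e) e)))) r) v) ((\f.(\g.(\h.((f h) (g h))))) (\f.(\g.(\h.((f h) g))))))
  Redex: ((\c.((\f.(\g.(\h.((f h) g)))) (\a.a))) (\d.(\e.((d e) e))))
  Redex: ((\f.(\g.(\h.((f h) g)))) (\a.a))
  Redex: ((\f.(\g.(\h.((f h) (g h))))) (\f.(\g.(\h.((f h) g)))))
Total redexes: 3

Answer: 3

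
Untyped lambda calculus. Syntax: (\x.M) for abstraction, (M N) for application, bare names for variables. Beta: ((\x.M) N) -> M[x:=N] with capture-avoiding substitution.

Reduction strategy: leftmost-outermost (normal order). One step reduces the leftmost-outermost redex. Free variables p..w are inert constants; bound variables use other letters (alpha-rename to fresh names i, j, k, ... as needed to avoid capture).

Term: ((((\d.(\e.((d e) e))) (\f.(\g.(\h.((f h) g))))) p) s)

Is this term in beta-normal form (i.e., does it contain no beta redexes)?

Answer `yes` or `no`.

Term: ((((\d.(\e.((d e) e))) (\f.(\g.(\h.((f h) g))))) p) s)
Found 1 beta redex(es).

Answer: no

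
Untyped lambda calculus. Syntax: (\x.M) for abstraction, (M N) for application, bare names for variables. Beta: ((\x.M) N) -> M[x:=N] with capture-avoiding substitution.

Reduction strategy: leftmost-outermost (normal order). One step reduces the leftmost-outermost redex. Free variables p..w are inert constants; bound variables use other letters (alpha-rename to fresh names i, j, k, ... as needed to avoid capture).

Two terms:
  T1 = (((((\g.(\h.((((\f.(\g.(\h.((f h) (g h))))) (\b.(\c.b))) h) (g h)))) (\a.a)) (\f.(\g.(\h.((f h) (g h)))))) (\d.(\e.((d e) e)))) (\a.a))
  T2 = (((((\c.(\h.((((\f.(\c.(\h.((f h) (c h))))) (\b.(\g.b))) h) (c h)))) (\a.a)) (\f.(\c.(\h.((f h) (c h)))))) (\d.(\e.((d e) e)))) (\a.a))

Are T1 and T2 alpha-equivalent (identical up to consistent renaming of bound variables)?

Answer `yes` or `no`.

Answer: yes

Derivation:
Term 1: (((((\g.(\h.((((\f.(\g.(\h.((f h) (g h))))) (\b.(\c.b))) h) (g h)))) (\a.a)) (\f.(\g.(\h.((f h) (g h)))))) (\d.(\e.((d e) e)))) (\a.a))
Term 2: (((((\c.(\h.((((\f.(\c.(\h.((f h) (c h))))) (\b.(\g.b))) h) (c h)))) (\a.a)) (\f.(\c.(\h.((f h) (c h)))))) (\d.(\e.((d e) e)))) (\a.a))
Alpha-equivalence: compare structure up to binder renaming.
Result: True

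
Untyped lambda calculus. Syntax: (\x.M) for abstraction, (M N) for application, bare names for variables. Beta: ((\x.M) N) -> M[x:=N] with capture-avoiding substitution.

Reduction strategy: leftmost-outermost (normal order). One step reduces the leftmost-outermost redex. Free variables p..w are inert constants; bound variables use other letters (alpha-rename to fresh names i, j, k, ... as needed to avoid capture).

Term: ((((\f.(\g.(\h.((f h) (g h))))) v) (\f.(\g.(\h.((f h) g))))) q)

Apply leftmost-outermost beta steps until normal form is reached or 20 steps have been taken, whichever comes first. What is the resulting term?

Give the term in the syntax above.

Step 0: ((((\f.(\g.(\h.((f h) (g h))))) v) (\f.(\g.(\h.((f h) g))))) q)
Step 1: (((\g.(\h.((v h) (g h)))) (\f.(\g.(\h.((f h) g))))) q)
Step 2: ((\h.((v h) ((\f.(\g.(\h.((f h) g)))) h))) q)
Step 3: ((v q) ((\f.(\g.(\h.((f h) g)))) q))
Step 4: ((v q) (\g.(\h.((q h) g))))

Answer: ((v q) (\g.(\h.((q h) g))))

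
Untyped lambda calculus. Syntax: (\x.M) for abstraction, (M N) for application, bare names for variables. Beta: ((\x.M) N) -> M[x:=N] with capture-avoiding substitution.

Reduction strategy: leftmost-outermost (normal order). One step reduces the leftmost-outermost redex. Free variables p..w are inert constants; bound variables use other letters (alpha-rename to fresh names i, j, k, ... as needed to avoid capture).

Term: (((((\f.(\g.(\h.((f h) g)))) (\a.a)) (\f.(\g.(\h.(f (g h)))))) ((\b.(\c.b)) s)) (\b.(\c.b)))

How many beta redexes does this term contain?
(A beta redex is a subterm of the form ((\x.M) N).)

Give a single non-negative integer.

Answer: 2

Derivation:
Term: (((((\f.(\g.(\h.((f h) g)))) (\a.a)) (\f.(\g.(\h.(f (g h)))))) ((\b.(\c.b)) s)) (\b.(\c.b)))
  Redex: ((\f.(\g.(\h.((f h) g)))) (\a.a))
  Redex: ((\b.(\c.b)) s)
Total redexes: 2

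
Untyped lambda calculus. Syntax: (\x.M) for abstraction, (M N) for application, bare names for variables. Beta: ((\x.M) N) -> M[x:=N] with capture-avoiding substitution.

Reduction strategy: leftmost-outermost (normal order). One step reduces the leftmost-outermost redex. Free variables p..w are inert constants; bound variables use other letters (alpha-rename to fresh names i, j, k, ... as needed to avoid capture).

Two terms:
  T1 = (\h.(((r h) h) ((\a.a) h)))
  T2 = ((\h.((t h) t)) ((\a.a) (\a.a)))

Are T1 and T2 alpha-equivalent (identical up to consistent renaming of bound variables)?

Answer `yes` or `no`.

Term 1: (\h.(((r h) h) ((\a.a) h)))
Term 2: ((\h.((t h) t)) ((\a.a) (\a.a)))
Alpha-equivalence: compare structure up to binder renaming.
Result: False

Answer: no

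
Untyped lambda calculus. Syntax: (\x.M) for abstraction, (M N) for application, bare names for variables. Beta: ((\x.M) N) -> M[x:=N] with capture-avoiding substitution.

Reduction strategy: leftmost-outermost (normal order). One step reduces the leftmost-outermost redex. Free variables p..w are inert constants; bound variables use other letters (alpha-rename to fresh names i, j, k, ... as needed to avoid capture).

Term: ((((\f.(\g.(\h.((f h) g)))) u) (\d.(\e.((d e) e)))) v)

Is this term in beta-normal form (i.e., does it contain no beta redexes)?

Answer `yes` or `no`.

Term: ((((\f.(\g.(\h.((f h) g)))) u) (\d.(\e.((d e) e)))) v)
Found 1 beta redex(es).

Answer: no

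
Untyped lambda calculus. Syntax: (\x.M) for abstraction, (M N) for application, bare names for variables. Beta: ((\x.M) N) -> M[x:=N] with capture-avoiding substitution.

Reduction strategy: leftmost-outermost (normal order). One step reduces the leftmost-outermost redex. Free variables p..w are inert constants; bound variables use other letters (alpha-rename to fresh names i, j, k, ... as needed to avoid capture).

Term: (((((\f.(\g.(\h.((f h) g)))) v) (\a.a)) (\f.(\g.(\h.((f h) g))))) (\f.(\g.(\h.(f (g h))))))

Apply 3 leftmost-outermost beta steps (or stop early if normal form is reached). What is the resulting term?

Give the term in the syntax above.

Answer: (((v (\f.(\g.(\h.((f h) g))))) (\a.a)) (\f.(\g.(\h.(f (g h))))))

Derivation:
Step 0: (((((\f.(\g.(\h.((f h) g)))) v) (\a.a)) (\f.(\g.(\h.((f h) g))))) (\f.(\g.(\h.(f (g h))))))
Step 1: ((((\g.(\h.((v h) g))) (\a.a)) (\f.(\g.(\h.((f h) g))))) (\f.(\g.(\h.(f (g h))))))
Step 2: (((\h.((v h) (\a.a))) (\f.(\g.(\h.((f h) g))))) (\f.(\g.(\h.(f (g h))))))
Step 3: (((v (\f.(\g.(\h.((f h) g))))) (\a.a)) (\f.(\g.(\h.(f (g h))))))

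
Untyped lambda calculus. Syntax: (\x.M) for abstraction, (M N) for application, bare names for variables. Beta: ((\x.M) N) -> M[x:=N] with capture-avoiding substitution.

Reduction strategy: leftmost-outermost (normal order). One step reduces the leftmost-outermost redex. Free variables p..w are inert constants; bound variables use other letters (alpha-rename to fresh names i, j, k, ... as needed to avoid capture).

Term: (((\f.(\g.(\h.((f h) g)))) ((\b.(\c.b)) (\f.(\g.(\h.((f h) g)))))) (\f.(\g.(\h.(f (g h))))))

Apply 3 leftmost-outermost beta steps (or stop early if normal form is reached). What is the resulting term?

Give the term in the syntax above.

Answer: (\h.(((\c.(\f.(\g.(\h.((f h) g))))) h) (\f.(\g.(\h.(f (g h)))))))

Derivation:
Step 0: (((\f.(\g.(\h.((f h) g)))) ((\b.(\c.b)) (\f.(\g.(\h.((f h) g)))))) (\f.(\g.(\h.(f (g h))))))
Step 1: ((\g.(\h.((((\b.(\c.b)) (\f.(\g.(\h.((f h) g))))) h) g))) (\f.(\g.(\h.(f (g h))))))
Step 2: (\h.((((\b.(\c.b)) (\f.(\g.(\h.((f h) g))))) h) (\f.(\g.(\h.(f (g h)))))))
Step 3: (\h.(((\c.(\f.(\g.(\h.((f h) g))))) h) (\f.(\g.(\h.(f (g h)))))))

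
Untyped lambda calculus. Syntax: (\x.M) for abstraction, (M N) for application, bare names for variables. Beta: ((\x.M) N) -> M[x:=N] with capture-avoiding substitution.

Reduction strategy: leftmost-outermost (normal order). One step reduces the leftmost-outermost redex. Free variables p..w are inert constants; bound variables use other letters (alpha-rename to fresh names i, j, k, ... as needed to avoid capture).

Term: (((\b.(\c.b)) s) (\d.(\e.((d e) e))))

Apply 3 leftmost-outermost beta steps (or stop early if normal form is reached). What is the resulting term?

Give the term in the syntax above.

Step 0: (((\b.(\c.b)) s) (\d.(\e.((d e) e))))
Step 1: ((\c.s) (\d.(\e.((d e) e))))
Step 2: s
Step 3: (normal form reached)

Answer: s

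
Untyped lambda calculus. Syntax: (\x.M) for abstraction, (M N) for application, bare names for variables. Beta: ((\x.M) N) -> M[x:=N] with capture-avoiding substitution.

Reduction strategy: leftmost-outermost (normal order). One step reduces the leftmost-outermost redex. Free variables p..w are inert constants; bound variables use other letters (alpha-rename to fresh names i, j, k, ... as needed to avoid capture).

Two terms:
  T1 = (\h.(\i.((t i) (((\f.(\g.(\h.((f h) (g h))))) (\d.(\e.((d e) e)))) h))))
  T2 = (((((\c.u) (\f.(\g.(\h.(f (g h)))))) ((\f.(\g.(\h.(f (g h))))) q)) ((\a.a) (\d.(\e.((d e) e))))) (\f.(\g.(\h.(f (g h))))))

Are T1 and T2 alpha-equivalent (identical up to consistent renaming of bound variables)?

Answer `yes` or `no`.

Answer: no

Derivation:
Term 1: (\h.(\i.((t i) (((\f.(\g.(\h.((f h) (g h))))) (\d.(\e.((d e) e)))) h))))
Term 2: (((((\c.u) (\f.(\g.(\h.(f (g h)))))) ((\f.(\g.(\h.(f (g h))))) q)) ((\a.a) (\d.(\e.((d e) e))))) (\f.(\g.(\h.(f (g h))))))
Alpha-equivalence: compare structure up to binder renaming.
Result: False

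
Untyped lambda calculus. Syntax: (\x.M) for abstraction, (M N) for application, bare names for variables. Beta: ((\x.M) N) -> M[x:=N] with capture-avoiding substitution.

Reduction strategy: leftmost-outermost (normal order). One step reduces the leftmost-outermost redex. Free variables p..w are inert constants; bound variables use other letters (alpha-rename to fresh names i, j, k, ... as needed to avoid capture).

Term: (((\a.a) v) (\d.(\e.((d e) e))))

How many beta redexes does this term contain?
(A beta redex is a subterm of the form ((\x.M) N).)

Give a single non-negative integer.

Term: (((\a.a) v) (\d.(\e.((d e) e))))
  Redex: ((\a.a) v)
Total redexes: 1

Answer: 1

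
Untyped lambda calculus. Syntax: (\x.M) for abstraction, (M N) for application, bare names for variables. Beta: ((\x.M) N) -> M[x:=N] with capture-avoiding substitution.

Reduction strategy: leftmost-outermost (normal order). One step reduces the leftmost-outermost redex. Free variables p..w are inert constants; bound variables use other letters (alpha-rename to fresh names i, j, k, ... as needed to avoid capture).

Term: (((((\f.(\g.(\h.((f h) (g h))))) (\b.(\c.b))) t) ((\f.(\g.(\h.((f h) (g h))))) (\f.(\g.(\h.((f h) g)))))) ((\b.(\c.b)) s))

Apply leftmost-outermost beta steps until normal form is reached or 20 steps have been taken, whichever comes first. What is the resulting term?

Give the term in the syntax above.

Step 0: (((((\f.(\g.(\h.((f h) (g h))))) (\b.(\c.b))) t) ((\f.(\g.(\h.((f h) (g h))))) (\f.(\g.(\h.((f h) g)))))) ((\b.(\c.b)) s))
Step 1: ((((\g.(\h.(((\b.(\c.b)) h) (g h)))) t) ((\f.(\g.(\h.((f h) (g h))))) (\f.(\g.(\h.((f h) g)))))) ((\b.(\c.b)) s))
Step 2: (((\h.(((\b.(\c.b)) h) (t h))) ((\f.(\g.(\h.((f h) (g h))))) (\f.(\g.(\h.((f h) g)))))) ((\b.(\c.b)) s))
Step 3: ((((\b.(\c.b)) ((\f.(\g.(\h.((f h) (g h))))) (\f.(\g.(\h.((f h) g)))))) (t ((\f.(\g.(\h.((f h) (g h))))) (\f.(\g.(\h.((f h) g))))))) ((\b.(\c.b)) s))
Step 4: (((\c.((\f.(\g.(\h.((f h) (g h))))) (\f.(\g.(\h.((f h) g)))))) (t ((\f.(\g.(\h.((f h) (g h))))) (\f.(\g.(\h.((f h) g))))))) ((\b.(\c.b)) s))
Step 5: (((\f.(\g.(\h.((f h) (g h))))) (\f.(\g.(\h.((f h) g))))) ((\b.(\c.b)) s))
Step 6: ((\g.(\h.(((\f.(\g.(\h.((f h) g)))) h) (g h)))) ((\b.(\c.b)) s))
Step 7: (\h.(((\f.(\g.(\h.((f h) g)))) h) (((\b.(\c.b)) s) h)))
Step 8: (\h.((\g.(\i.((h i) g))) (((\b.(\c.b)) s) h)))
Step 9: (\h.(\i.((h i) (((\b.(\c.b)) s) h))))
Step 10: (\h.(\i.((h i) ((\c.s) h))))
Step 11: (\h.(\i.((h i) s)))

Answer: (\h.(\i.((h i) s)))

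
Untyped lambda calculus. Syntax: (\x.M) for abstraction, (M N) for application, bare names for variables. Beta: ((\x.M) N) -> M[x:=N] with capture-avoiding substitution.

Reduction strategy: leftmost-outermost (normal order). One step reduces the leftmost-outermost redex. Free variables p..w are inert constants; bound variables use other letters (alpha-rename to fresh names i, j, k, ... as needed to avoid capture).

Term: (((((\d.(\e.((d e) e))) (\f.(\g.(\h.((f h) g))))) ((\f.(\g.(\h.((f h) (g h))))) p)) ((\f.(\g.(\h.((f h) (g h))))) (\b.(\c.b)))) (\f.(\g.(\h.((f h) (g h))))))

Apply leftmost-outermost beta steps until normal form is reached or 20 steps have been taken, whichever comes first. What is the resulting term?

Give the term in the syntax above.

Answer: (((p (\g.(\h.((p h) (g h))))) (\h.h)) (\f.(\g.(\h.((f h) (g h))))))

Derivation:
Step 0: (((((\d.(\e.((d e) e))) (\f.(\g.(\h.((f h) g))))) ((\f.(\g.(\h.((f h) (g h))))) p)) ((\f.(\g.(\h.((f h) (g h))))) (\b.(\c.b)))) (\f.(\g.(\h.((f h) (g h))))))
Step 1: ((((\e.(((\f.(\g.(\h.((f h) g)))) e) e)) ((\f.(\g.(\h.((f h) (g h))))) p)) ((\f.(\g.(\h.((f h) (g h))))) (\b.(\c.b)))) (\f.(\g.(\h.((f h) (g h))))))
Step 2: (((((\f.(\g.(\h.((f h) g)))) ((\f.(\g.(\h.((f h) (g h))))) p)) ((\f.(\g.(\h.((f h) (g h))))) p)) ((\f.(\g.(\h.((f h) (g h))))) (\b.(\c.b)))) (\f.(\g.(\h.((f h) (g h))))))
Step 3: ((((\g.(\h.((((\f.(\g.(\h.((f h) (g h))))) p) h) g))) ((\f.(\g.(\h.((f h) (g h))))) p)) ((\f.(\g.(\h.((f h) (g h))))) (\b.(\c.b)))) (\f.(\g.(\h.((f h) (g h))))))
Step 4: (((\h.((((\f.(\g.(\h.((f h) (g h))))) p) h) ((\f.(\g.(\h.((f h) (g h))))) p))) ((\f.(\g.(\h.((f h) (g h))))) (\b.(\c.b)))) (\f.(\g.(\h.((f h) (g h))))))
Step 5: (((((\f.(\g.(\h.((f h) (g h))))) p) ((\f.(\g.(\h.((f h) (g h))))) (\b.(\c.b)))) ((\f.(\g.(\h.((f h) (g h))))) p)) (\f.(\g.(\h.((f h) (g h))))))
Step 6: ((((\g.(\h.((p h) (g h)))) ((\f.(\g.(\h.((f h) (g h))))) (\b.(\c.b)))) ((\f.(\g.(\h.((f h) (g h))))) p)) (\f.(\g.(\h.((f h) (g h))))))
Step 7: (((\h.((p h) (((\f.(\g.(\h.((f h) (g h))))) (\b.(\c.b))) h))) ((\f.(\g.(\h.((f h) (g h))))) p)) (\f.(\g.(\h.((f h) (g h))))))
Step 8: (((p ((\f.(\g.(\h.((f h) (g h))))) p)) (((\f.(\g.(\h.((f h) (g h))))) (\b.(\c.b))) ((\f.(\g.(\h.((f h) (g h))))) p))) (\f.(\g.(\h.((f h) (g h))))))
Step 9: (((p (\g.(\h.((p h) (g h))))) (((\f.(\g.(\h.((f h) (g h))))) (\b.(\c.b))) ((\f.(\g.(\h.((f h) (g h))))) p))) (\f.(\g.(\h.((f h) (g h))))))
Step 10: (((p (\g.(\h.((p h) (g h))))) ((\g.(\h.(((\b.(\c.b)) h) (g h)))) ((\f.(\g.(\h.((f h) (g h))))) p))) (\f.(\g.(\h.((f h) (g h))))))
Step 11: (((p (\g.(\h.((p h) (g h))))) (\h.(((\b.(\c.b)) h) (((\f.(\g.(\h.((f h) (g h))))) p) h)))) (\f.(\g.(\h.((f h) (g h))))))
Step 12: (((p (\g.(\h.((p h) (g h))))) (\h.((\c.h) (((\f.(\g.(\h.((f h) (g h))))) p) h)))) (\f.(\g.(\h.((f h) (g h))))))
Step 13: (((p (\g.(\h.((p h) (g h))))) (\h.h)) (\f.(\g.(\h.((f h) (g h))))))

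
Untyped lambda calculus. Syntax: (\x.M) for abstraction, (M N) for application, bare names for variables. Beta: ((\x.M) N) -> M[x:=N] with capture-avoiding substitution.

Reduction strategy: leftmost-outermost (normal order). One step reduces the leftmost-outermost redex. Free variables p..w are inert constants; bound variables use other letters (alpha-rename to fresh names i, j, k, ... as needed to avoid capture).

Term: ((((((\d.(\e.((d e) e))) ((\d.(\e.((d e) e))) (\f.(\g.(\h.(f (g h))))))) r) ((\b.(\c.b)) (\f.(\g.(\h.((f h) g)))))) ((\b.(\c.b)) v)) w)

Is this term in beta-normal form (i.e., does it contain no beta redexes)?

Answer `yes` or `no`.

Term: ((((((\d.(\e.((d e) e))) ((\d.(\e.((d e) e))) (\f.(\g.(\h.(f (g h))))))) r) ((\b.(\c.b)) (\f.(\g.(\h.((f h) g)))))) ((\b.(\c.b)) v)) w)
Found 4 beta redex(es).

Answer: no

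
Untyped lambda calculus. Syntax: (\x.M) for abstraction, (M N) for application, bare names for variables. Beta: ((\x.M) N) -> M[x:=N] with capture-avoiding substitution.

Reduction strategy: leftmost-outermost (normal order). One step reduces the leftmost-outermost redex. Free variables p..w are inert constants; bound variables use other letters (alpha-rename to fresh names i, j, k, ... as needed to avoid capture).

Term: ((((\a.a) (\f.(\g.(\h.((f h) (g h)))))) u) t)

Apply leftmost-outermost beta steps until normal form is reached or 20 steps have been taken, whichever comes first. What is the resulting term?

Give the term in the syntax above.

Answer: (\h.((u h) (t h)))

Derivation:
Step 0: ((((\a.a) (\f.(\g.(\h.((f h) (g h)))))) u) t)
Step 1: (((\f.(\g.(\h.((f h) (g h))))) u) t)
Step 2: ((\g.(\h.((u h) (g h)))) t)
Step 3: (\h.((u h) (t h)))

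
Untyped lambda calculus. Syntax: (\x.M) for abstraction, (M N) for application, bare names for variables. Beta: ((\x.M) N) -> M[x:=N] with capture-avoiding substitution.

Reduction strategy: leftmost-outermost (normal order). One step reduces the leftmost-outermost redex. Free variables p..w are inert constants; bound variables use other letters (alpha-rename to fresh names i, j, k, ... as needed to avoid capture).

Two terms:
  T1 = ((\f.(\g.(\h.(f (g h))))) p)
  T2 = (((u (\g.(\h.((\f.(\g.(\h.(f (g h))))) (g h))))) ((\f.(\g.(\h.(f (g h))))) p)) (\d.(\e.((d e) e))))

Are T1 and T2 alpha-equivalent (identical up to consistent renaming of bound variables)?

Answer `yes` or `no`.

Term 1: ((\f.(\g.(\h.(f (g h))))) p)
Term 2: (((u (\g.(\h.((\f.(\g.(\h.(f (g h))))) (g h))))) ((\f.(\g.(\h.(f (g h))))) p)) (\d.(\e.((d e) e))))
Alpha-equivalence: compare structure up to binder renaming.
Result: False

Answer: no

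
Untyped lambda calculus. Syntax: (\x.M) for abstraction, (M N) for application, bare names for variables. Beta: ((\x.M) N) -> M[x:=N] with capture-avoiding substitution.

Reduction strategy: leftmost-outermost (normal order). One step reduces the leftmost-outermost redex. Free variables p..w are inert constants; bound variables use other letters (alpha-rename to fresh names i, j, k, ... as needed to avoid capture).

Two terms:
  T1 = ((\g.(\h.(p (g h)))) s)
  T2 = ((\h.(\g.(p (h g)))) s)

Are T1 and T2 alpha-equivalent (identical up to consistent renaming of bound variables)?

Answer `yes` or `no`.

Answer: yes

Derivation:
Term 1: ((\g.(\h.(p (g h)))) s)
Term 2: ((\h.(\g.(p (h g)))) s)
Alpha-equivalence: compare structure up to binder renaming.
Result: True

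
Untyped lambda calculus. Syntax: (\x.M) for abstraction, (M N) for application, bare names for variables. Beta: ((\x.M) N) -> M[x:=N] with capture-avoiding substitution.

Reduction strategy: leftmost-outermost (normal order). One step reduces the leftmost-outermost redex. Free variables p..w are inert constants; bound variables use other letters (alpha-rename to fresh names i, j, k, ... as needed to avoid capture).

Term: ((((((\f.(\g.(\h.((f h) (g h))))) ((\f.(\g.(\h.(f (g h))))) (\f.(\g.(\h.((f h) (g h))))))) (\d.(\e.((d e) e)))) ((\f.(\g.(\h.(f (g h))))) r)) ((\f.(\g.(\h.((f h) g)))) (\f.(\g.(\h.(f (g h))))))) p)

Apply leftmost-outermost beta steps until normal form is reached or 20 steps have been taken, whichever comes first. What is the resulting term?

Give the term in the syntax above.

Answer: ((r (r (p p))) (\h.((\g.(\i.(h (g i)))) p)))

Derivation:
Step 0: ((((((\f.(\g.(\h.((f h) (g h))))) ((\f.(\g.(\h.(f (g h))))) (\f.(\g.(\h.((f h) (g h))))))) (\d.(\e.((d e) e)))) ((\f.(\g.(\h.(f (g h))))) r)) ((\f.(\g.(\h.((f h) g)))) (\f.(\g.(\h.(f (g h))))))) p)
Step 1: (((((\g.(\h.((((\f.(\g.(\h.(f (g h))))) (\f.(\g.(\h.((f h) (g h)))))) h) (g h)))) (\d.(\e.((d e) e)))) ((\f.(\g.(\h.(f (g h))))) r)) ((\f.(\g.(\h.((f h) g)))) (\f.(\g.(\h.(f (g h))))))) p)
Step 2: ((((\h.((((\f.(\g.(\h.(f (g h))))) (\f.(\g.(\h.((f h) (g h)))))) h) ((\d.(\e.((d e) e))) h))) ((\f.(\g.(\h.(f (g h))))) r)) ((\f.(\g.(\h.((f h) g)))) (\f.(\g.(\h.(f (g h))))))) p)
Step 3: ((((((\f.(\g.(\h.(f (g h))))) (\f.(\g.(\h.((f h) (g h)))))) ((\f.(\g.(\h.(f (g h))))) r)) ((\d.(\e.((d e) e))) ((\f.(\g.(\h.(f (g h))))) r))) ((\f.(\g.(\h.((f h) g)))) (\f.(\g.(\h.(f (g h))))))) p)
Step 4: (((((\g.(\h.((\f.(\g.(\h.((f h) (g h))))) (g h)))) ((\f.(\g.(\h.(f (g h))))) r)) ((\d.(\e.((d e) e))) ((\f.(\g.(\h.(f (g h))))) r))) ((\f.(\g.(\h.((f h) g)))) (\f.(\g.(\h.(f (g h))))))) p)
Step 5: ((((\h.((\f.(\g.(\h.((f h) (g h))))) (((\f.(\g.(\h.(f (g h))))) r) h))) ((\d.(\e.((d e) e))) ((\f.(\g.(\h.(f (g h))))) r))) ((\f.(\g.(\h.((f h) g)))) (\f.(\g.(\h.(f (g h))))))) p)
Step 6: ((((\f.(\g.(\h.((f h) (g h))))) (((\f.(\g.(\h.(f (g h))))) r) ((\d.(\e.((d e) e))) ((\f.(\g.(\h.(f (g h))))) r)))) ((\f.(\g.(\h.((f h) g)))) (\f.(\g.(\h.(f (g h))))))) p)
Step 7: (((\g.(\h.(((((\f.(\g.(\h.(f (g h))))) r) ((\d.(\e.((d e) e))) ((\f.(\g.(\h.(f (g h))))) r))) h) (g h)))) ((\f.(\g.(\h.((f h) g)))) (\f.(\g.(\h.(f (g h))))))) p)
Step 8: ((\h.(((((\f.(\g.(\h.(f (g h))))) r) ((\d.(\e.((d e) e))) ((\f.(\g.(\h.(f (g h))))) r))) h) (((\f.(\g.(\h.((f h) g)))) (\f.(\g.(\h.(f (g h)))))) h))) p)
Step 9: (((((\f.(\g.(\h.(f (g h))))) r) ((\d.(\e.((d e) e))) ((\f.(\g.(\h.(f (g h))))) r))) p) (((\f.(\g.(\h.((f h) g)))) (\f.(\g.(\h.(f (g h)))))) p))
Step 10: ((((\g.(\h.(r (g h)))) ((\d.(\e.((d e) e))) ((\f.(\g.(\h.(f (g h))))) r))) p) (((\f.(\g.(\h.((f h) g)))) (\f.(\g.(\h.(f (g h)))))) p))
Step 11: (((\h.(r (((\d.(\e.((d e) e))) ((\f.(\g.(\h.(f (g h))))) r)) h))) p) (((\f.(\g.(\h.((f h) g)))) (\f.(\g.(\h.(f (g h)))))) p))
Step 12: ((r (((\d.(\e.((d e) e))) ((\f.(\g.(\h.(f (g h))))) r)) p)) (((\f.(\g.(\h.((f h) g)))) (\f.(\g.(\h.(f (g h)))))) p))
Step 13: ((r ((\e.((((\f.(\g.(\h.(f (g h))))) r) e) e)) p)) (((\f.(\g.(\h.((f h) g)))) (\f.(\g.(\h.(f (g h)))))) p))
Step 14: ((r ((((\f.(\g.(\h.(f (g h))))) r) p) p)) (((\f.(\g.(\h.((f h) g)))) (\f.(\g.(\h.(f (g h)))))) p))
Step 15: ((r (((\g.(\h.(r (g h)))) p) p)) (((\f.(\g.(\h.((f h) g)))) (\f.(\g.(\h.(f (g h)))))) p))
Step 16: ((r ((\h.(r (p h))) p)) (((\f.(\g.(\h.((f h) g)))) (\f.(\g.(\h.(f (g h)))))) p))
Step 17: ((r (r (p p))) (((\f.(\g.(\h.((f h) g)))) (\f.(\g.(\h.(f (g h)))))) p))
Step 18: ((r (r (p p))) ((\g.(\h.(((\f.(\g.(\h.(f (g h))))) h) g))) p))
Step 19: ((r (r (p p))) (\h.(((\f.(\g.(\h.(f (g h))))) h) p)))
Step 20: ((r (r (p p))) (\h.((\g.(\i.(h (g i)))) p)))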